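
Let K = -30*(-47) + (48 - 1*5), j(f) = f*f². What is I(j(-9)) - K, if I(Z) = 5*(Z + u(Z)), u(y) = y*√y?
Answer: -5098 - 98415*I ≈ -5098.0 - 98415.0*I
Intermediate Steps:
j(f) = f³
u(y) = y^(3/2)
K = 1453 (K = 1410 + (48 - 5) = 1410 + 43 = 1453)
I(Z) = 5*Z + 5*Z^(3/2) (I(Z) = 5*(Z + Z^(3/2)) = 5*Z + 5*Z^(3/2))
I(j(-9)) - K = (5*(-9)³ + 5*((-9)³)^(3/2)) - 1*1453 = (5*(-729) + 5*(-729)^(3/2)) - 1453 = (-3645 + 5*(-19683*I)) - 1453 = (-3645 - 98415*I) - 1453 = -5098 - 98415*I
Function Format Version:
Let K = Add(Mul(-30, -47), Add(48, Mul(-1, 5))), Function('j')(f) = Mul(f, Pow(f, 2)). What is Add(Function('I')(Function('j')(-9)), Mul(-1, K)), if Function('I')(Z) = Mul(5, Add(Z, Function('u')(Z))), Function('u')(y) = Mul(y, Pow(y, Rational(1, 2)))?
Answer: Add(-5098, Mul(-98415, I)) ≈ Add(-5098.0, Mul(-98415., I))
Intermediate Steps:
Function('j')(f) = Pow(f, 3)
Function('u')(y) = Pow(y, Rational(3, 2))
K = 1453 (K = Add(1410, Add(48, -5)) = Add(1410, 43) = 1453)
Function('I')(Z) = Add(Mul(5, Z), Mul(5, Pow(Z, Rational(3, 2)))) (Function('I')(Z) = Mul(5, Add(Z, Pow(Z, Rational(3, 2)))) = Add(Mul(5, Z), Mul(5, Pow(Z, Rational(3, 2)))))
Add(Function('I')(Function('j')(-9)), Mul(-1, K)) = Add(Add(Mul(5, Pow(-9, 3)), Mul(5, Pow(Pow(-9, 3), Rational(3, 2)))), Mul(-1, 1453)) = Add(Add(Mul(5, -729), Mul(5, Pow(-729, Rational(3, 2)))), -1453) = Add(Add(-3645, Mul(5, Mul(-19683, I))), -1453) = Add(Add(-3645, Mul(-98415, I)), -1453) = Add(-5098, Mul(-98415, I))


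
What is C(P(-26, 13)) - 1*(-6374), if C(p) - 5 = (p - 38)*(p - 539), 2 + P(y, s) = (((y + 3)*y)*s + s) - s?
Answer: 55946401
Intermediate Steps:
P(y, s) = -2 + s*y*(3 + y) (P(y, s) = -2 + ((((y + 3)*y)*s + s) - s) = -2 + ((((3 + y)*y)*s + s) - s) = -2 + (((y*(3 + y))*s + s) - s) = -2 + ((s*y*(3 + y) + s) - s) = -2 + ((s + s*y*(3 + y)) - s) = -2 + s*y*(3 + y))
C(p) = 5 + (-539 + p)*(-38 + p) (C(p) = 5 + (p - 38)*(p - 539) = 5 + (-38 + p)*(-539 + p) = 5 + (-539 + p)*(-38 + p))
C(P(-26, 13)) - 1*(-6374) = (20487 + (-2 + 13*(-26)² + 3*13*(-26))² - 577*(-2 + 13*(-26)² + 3*13*(-26))) - 1*(-6374) = (20487 + (-2 + 13*676 - 1014)² - 577*(-2 + 13*676 - 1014)) + 6374 = (20487 + (-2 + 8788 - 1014)² - 577*(-2 + 8788 - 1014)) + 6374 = (20487 + 7772² - 577*7772) + 6374 = (20487 + 60403984 - 4484444) + 6374 = 55940027 + 6374 = 55946401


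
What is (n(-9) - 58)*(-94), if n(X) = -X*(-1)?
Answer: 6298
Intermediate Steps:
n(X) = X
(n(-9) - 58)*(-94) = (-9 - 58)*(-94) = -67*(-94) = 6298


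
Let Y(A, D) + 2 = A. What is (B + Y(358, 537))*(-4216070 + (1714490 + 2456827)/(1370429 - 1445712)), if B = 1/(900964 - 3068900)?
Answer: -244966610055234057305/163208725888 ≈ -1.5009e+9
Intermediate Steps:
Y(A, D) = -2 + A
B = -1/2167936 (B = 1/(-2167936) = -1/2167936 ≈ -4.6127e-7)
(B + Y(358, 537))*(-4216070 + (1714490 + 2456827)/(1370429 - 1445712)) = (-1/2167936 + (-2 + 358))*(-4216070 + (1714490 + 2456827)/(1370429 - 1445712)) = (-1/2167936 + 356)*(-4216070 + 4171317/(-75283)) = 771785215*(-4216070 + 4171317*(-1/75283))/2167936 = 771785215*(-4216070 - 4171317/75283)/2167936 = (771785215/2167936)*(-317402569127/75283) = -244966610055234057305/163208725888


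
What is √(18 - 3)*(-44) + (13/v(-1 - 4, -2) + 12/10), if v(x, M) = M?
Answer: -53/10 - 44*√15 ≈ -175.71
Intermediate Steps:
√(18 - 3)*(-44) + (13/v(-1 - 4, -2) + 12/10) = √(18 - 3)*(-44) + (13/(-2) + 12/10) = √15*(-44) + (13*(-½) + 12*(⅒)) = -44*√15 + (-13/2 + 6/5) = -44*√15 - 53/10 = -53/10 - 44*√15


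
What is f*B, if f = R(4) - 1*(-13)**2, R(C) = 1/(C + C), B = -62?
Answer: 41881/4 ≈ 10470.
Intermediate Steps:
R(C) = 1/(2*C)
f = -1351/8 (f = (1/2)/4 - 1*(-13)**2 = (1/2)*(1/4) - 1*169 = 1/8 - 169 = -1351/8 ≈ -168.88)
f*B = -1351/8*(-62) = 41881/4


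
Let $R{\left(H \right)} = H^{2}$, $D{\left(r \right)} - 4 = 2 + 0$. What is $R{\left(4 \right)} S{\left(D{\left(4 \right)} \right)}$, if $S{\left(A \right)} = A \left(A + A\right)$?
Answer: $1152$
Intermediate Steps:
$D{\left(r \right)} = 6$ ($D{\left(r \right)} = 4 + \left(2 + 0\right) = 4 + 2 = 6$)
$S{\left(A \right)} = 2 A^{2}$ ($S{\left(A \right)} = A 2 A = 2 A^{2}$)
$R{\left(4 \right)} S{\left(D{\left(4 \right)} \right)} = 4^{2} \cdot 2 \cdot 6^{2} = 16 \cdot 2 \cdot 36 = 16 \cdot 72 = 1152$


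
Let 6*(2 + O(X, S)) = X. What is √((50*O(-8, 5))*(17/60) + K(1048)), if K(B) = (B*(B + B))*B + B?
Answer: 23*√39165247/3 ≈ 47980.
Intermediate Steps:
O(X, S) = -2 + X/6
K(B) = B + 2*B³ (K(B) = (B*(2*B))*B + B = (2*B²)*B + B = 2*B³ + B = B + 2*B³)
√((50*O(-8, 5))*(17/60) + K(1048)) = √((50*(-2 + (⅙)*(-8)))*(17/60) + (1048 + 2*1048³)) = √((50*(-2 - 4/3))*(17*(1/60)) + (1048 + 2*1151022592)) = √((50*(-10/3))*(17/60) + (1048 + 2302045184)) = √(-500/3*17/60 + 2302046232) = √(-425/9 + 2302046232) = √(20718415663/9) = 23*√39165247/3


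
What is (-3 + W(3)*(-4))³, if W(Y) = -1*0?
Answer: -27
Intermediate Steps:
W(Y) = 0
(-3 + W(3)*(-4))³ = (-3 + 0*(-4))³ = (-3 + 0)³ = (-3)³ = -27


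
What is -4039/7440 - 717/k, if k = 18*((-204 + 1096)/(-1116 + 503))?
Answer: 44516473/1659120 ≈ 26.831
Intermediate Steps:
k = -16056/613 (k = 18*(892/(-613)) = 18*(892*(-1/613)) = 18*(-892/613) = -16056/613 ≈ -26.193)
-4039/7440 - 717/k = -4039/7440 - 717/(-16056/613) = -4039*1/7440 - 717*(-613/16056) = -4039/7440 + 146507/5352 = 44516473/1659120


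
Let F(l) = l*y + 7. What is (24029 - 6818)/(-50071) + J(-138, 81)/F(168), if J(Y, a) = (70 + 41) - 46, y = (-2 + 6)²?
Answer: -1232258/3855467 ≈ -0.31961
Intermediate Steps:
y = 16 (y = 4² = 16)
J(Y, a) = 65 (J(Y, a) = 111 - 46 = 65)
F(l) = 7 + 16*l (F(l) = l*16 + 7 = 16*l + 7 = 7 + 16*l)
(24029 - 6818)/(-50071) + J(-138, 81)/F(168) = (24029 - 6818)/(-50071) + 65/(7 + 16*168) = 17211*(-1/50071) + 65/(7 + 2688) = -17211/50071 + 65/2695 = -17211/50071 + 65*(1/2695) = -17211/50071 + 13/539 = -1232258/3855467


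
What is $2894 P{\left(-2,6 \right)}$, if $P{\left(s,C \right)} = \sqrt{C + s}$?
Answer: $5788$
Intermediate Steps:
$2894 P{\left(-2,6 \right)} = 2894 \sqrt{6 - 2} = 2894 \sqrt{4} = 2894 \cdot 2 = 5788$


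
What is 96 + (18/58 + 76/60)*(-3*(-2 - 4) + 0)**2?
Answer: 88008/145 ≈ 606.95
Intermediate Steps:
96 + (18/58 + 76/60)*(-3*(-2 - 4) + 0)**2 = 96 + (18*(1/58) + 76*(1/60))*(-3*(-6) + 0)**2 = 96 + (9/29 + 19/15)*(18 + 0)**2 = 96 + (686/435)*18**2 = 96 + (686/435)*324 = 96 + 74088/145 = 88008/145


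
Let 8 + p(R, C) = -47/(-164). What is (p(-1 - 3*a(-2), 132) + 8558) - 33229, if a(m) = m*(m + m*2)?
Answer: -4047309/164 ≈ -24679.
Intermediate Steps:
a(m) = 3*m² (a(m) = m*(m + 2*m) = m*(3*m) = 3*m²)
p(R, C) = -1265/164 (p(R, C) = -8 - 47/(-164) = -8 - 47*(-1/164) = -8 + 47/164 = -1265/164)
(p(-1 - 3*a(-2), 132) + 8558) - 33229 = (-1265/164 + 8558) - 33229 = 1402247/164 - 33229 = -4047309/164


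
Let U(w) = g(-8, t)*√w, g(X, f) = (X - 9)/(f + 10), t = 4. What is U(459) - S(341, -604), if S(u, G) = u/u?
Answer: -1 - 51*√51/14 ≈ -27.015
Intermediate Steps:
S(u, G) = 1
g(X, f) = (-9 + X)/(10 + f)
U(w) = -17*√w/14 (U(w) = ((-9 - 8)/(10 + 4))*√w = (-17/14)*√w = ((1/14)*(-17))*√w = -17*√w/14)
U(459) - S(341, -604) = -51*√51/14 - 1*1 = -51*√51/14 - 1 = -1 - 51*√51/14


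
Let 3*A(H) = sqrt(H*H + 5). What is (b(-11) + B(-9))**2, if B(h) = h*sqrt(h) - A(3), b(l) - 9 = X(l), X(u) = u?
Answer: (6 + sqrt(14) + 81*I)**2/9 ≈ -718.46 + 175.35*I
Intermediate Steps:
b(l) = 9 + l
A(H) = sqrt(5 + H**2)/3 (A(H) = sqrt(H*H + 5)/3 = sqrt(H**2 + 5)/3 = sqrt(5 + H**2)/3)
B(h) = h**(3/2) - sqrt(14)/3 (B(h) = h*sqrt(h) - sqrt(5 + 3**2)/3 = h**(3/2) - sqrt(5 + 9)/3 = h**(3/2) - sqrt(14)/3)
(b(-11) + B(-9))**2 = ((9 - 11) + ((-9)**(3/2) - sqrt(14)/3))**2 = (-2 + (-27*I - sqrt(14)/3))**2 = (-2 - 27*I - sqrt(14)/3)**2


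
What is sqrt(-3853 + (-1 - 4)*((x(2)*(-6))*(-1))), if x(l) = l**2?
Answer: I*sqrt(3973) ≈ 63.032*I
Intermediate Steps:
sqrt(-3853 + (-1 - 4)*((x(2)*(-6))*(-1))) = sqrt(-3853 + (-1 - 4)*((2**2*(-6))*(-1))) = sqrt(-3853 - 5*4*(-6)*(-1)) = sqrt(-3853 - (-120)*(-1)) = sqrt(-3853 - 5*24) = sqrt(-3853 - 120) = sqrt(-3973) = I*sqrt(3973)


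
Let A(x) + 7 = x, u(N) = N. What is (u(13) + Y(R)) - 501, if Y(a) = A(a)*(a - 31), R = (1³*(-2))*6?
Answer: 329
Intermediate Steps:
A(x) = -7 + x
R = -12 (R = (1*(-2))*6 = -2*6 = -12)
Y(a) = (-31 + a)*(-7 + a) (Y(a) = (-7 + a)*(a - 31) = (-7 + a)*(-31 + a) = (-31 + a)*(-7 + a))
(u(13) + Y(R)) - 501 = (13 + (-31 - 12)*(-7 - 12)) - 501 = (13 - 43*(-19)) - 501 = (13 + 817) - 501 = 830 - 501 = 329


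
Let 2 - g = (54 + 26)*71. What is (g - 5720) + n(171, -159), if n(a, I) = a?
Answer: -11227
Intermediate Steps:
g = -5678 (g = 2 - (54 + 26)*71 = 2 - 80*71 = 2 - 1*5680 = 2 - 5680 = -5678)
(g - 5720) + n(171, -159) = (-5678 - 5720) + 171 = -11398 + 171 = -11227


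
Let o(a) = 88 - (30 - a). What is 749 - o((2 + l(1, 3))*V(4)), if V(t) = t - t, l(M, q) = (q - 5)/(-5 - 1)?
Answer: 691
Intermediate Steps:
l(M, q) = ⅚ - q/6 (l(M, q) = (-5 + q)/(-6) = (-5 + q)*(-⅙) = ⅚ - q/6)
V(t) = 0
o(a) = 58 + a (o(a) = 88 + (-30 + a) = 58 + a)
749 - o((2 + l(1, 3))*V(4)) = 749 - (58 + (2 + (⅚ - ⅙*3))*0) = 749 - (58 + (2 + (⅚ - ½))*0) = 749 - (58 + (2 + ⅓)*0) = 749 - (58 + (7/3)*0) = 749 - (58 + 0) = 749 - 1*58 = 749 - 58 = 691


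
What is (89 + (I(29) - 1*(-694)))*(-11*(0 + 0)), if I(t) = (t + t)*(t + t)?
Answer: 0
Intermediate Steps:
I(t) = 4*t² (I(t) = (2*t)*(2*t) = 4*t²)
(89 + (I(29) - 1*(-694)))*(-11*(0 + 0)) = (89 + (4*29² - 1*(-694)))*(-11*(0 + 0)) = (89 + (4*841 + 694))*(-11*0) = (89 + (3364 + 694))*0 = (89 + 4058)*0 = 4147*0 = 0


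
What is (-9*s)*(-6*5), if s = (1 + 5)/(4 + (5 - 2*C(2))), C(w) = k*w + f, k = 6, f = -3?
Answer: -180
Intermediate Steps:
C(w) = -3 + 6*w (C(w) = 6*w - 3 = -3 + 6*w)
s = -2/3 (s = (1 + 5)/(4 + (5 - 2*(-3 + 6*2))) = 6/(4 + (5 - 2*(-3 + 12))) = 6/(4 + (5 - 2*9)) = 6/(4 + (5 - 18)) = 6/(4 - 13) = 6/(-9) = 6*(-1/9) = -2/3 ≈ -0.66667)
(-9*s)*(-6*5) = (-9*(-2/3))*(-6*5) = 6*(-30) = -180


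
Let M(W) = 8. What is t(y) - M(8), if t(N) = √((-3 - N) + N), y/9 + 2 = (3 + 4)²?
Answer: -8 + I*√3 ≈ -8.0 + 1.732*I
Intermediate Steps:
y = 423 (y = -18 + 9*(3 + 4)² = -18 + 9*7² = -18 + 9*49 = -18 + 441 = 423)
t(N) = I*√3 (t(N) = √(-3) = I*√3)
t(y) - M(8) = I*√3 - 1*8 = I*√3 - 8 = -8 + I*√3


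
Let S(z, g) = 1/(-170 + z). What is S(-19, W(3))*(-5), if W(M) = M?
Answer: 5/189 ≈ 0.026455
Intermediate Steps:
S(-19, W(3))*(-5) = -5/(-170 - 19) = -5/(-189) = -1/189*(-5) = 5/189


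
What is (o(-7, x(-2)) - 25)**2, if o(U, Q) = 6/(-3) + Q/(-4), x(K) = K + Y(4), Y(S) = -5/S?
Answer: 175561/256 ≈ 685.79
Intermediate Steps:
x(K) = -5/4 + K (x(K) = K - 5/4 = -5/4 + K)
o(U, Q) = -2 - Q/4 (o(U, Q) = 6*(-1/3) + Q*(-1/4) = -2 - Q/4)
(o(-7, x(-2)) - 25)**2 = ((-2 - (-5/4 - 2)/4) - 25)**2 = ((-2 - 1/4*(-13/4)) - 25)**2 = ((-2 + 13/16) - 25)**2 = (-19/16 - 25)**2 = (-419/16)**2 = 175561/256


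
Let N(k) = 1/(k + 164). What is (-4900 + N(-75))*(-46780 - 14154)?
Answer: 26573256466/89 ≈ 2.9858e+8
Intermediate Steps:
N(k) = 1/(164 + k)
(-4900 + N(-75))*(-46780 - 14154) = (-4900 + 1/(164 - 75))*(-46780 - 14154) = (-4900 + 1/89)*(-60934) = -436099/89*(-60934) = 26573256466/89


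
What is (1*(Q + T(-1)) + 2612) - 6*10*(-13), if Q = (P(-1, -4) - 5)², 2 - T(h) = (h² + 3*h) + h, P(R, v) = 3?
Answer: 3401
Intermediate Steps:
T(h) = 2 - h² - 4*h (T(h) = 2 - ((h² + 3*h) + h) = 2 - (h² + 4*h) = 2 + (-h² - 4*h) = 2 - h² - 4*h)
Q = 4 (Q = (3 - 5)² = (-2)² = 4)
(1*(Q + T(-1)) + 2612) - 6*10*(-13) = (1*(4 + (2 - 1*(-1)² - 4*(-1))) + 2612) - 6*10*(-13) = (1*(4 + (2 - 1*1 + 4)) + 2612) - 60*(-13) = (1*(4 + (2 - 1 + 4)) + 2612) + 780 = (1*(4 + 5) + 2612) + 780 = (1*9 + 2612) + 780 = (9 + 2612) + 780 = 2621 + 780 = 3401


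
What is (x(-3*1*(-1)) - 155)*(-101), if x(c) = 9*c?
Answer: 12928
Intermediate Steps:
(x(-3*1*(-1)) - 155)*(-101) = (9*(-3*1*(-1)) - 155)*(-101) = (9*(-3*(-1)) - 155)*(-101) = (9*3 - 155)*(-101) = (27 - 155)*(-101) = -128*(-101) = 12928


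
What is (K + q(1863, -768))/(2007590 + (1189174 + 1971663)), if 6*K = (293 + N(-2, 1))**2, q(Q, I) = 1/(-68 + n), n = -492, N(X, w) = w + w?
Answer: 24366997/8682957360 ≈ 0.0028063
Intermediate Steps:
N(X, w) = 2*w
q(Q, I) = -1/560 (q(Q, I) = 1/(-68 - 492) = 1/(-560) = -1/560)
K = 87025/6 (K = (293 + 2*1)**2/6 = (293 + 2)**2/6 = (1/6)*295**2 = (1/6)*87025 = 87025/6 ≈ 14504.)
(K + q(1863, -768))/(2007590 + (1189174 + 1971663)) = (87025/6 - 1/560)/(2007590 + (1189174 + 1971663)) = 24366997/(1680*(2007590 + 3160837)) = (24366997/1680)/5168427 = (24366997/1680)*(1/5168427) = 24366997/8682957360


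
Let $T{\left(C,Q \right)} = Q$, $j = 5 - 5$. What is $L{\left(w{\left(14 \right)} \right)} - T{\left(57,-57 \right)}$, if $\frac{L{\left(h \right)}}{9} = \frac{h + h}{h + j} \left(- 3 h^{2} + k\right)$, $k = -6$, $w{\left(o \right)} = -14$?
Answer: $-10635$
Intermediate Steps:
$j = 0$ ($j = 5 - 5 = 0$)
$L{\left(h \right)} = -108 - 54 h^{2}$ ($L{\left(h \right)} = 9 \frac{h + h}{h + 0} \left(- 3 h^{2} - 6\right) = 9 \frac{2 h}{h} \left(-6 - 3 h^{2}\right) = 9 \cdot 2 \left(-6 - 3 h^{2}\right) = 9 \left(-12 - 6 h^{2}\right) = -108 - 54 h^{2}$)
$L{\left(w{\left(14 \right)} \right)} - T{\left(57,-57 \right)} = \left(-108 - 54 \left(-14\right)^{2}\right) - -57 = \left(-108 - 10584\right) + 57 = -10692 + 57 = -10635$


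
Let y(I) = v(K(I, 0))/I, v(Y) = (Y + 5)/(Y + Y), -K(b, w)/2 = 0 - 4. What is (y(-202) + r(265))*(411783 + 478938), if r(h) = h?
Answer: 762873142707/3232 ≈ 2.3604e+8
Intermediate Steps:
K(b, w) = 8 (K(b, w) = -2*(0 - 4) = -2*(-4) = 8)
v(Y) = (5 + Y)/(2*Y) (v(Y) = (5 + Y)/((2*Y)) = (5 + Y)*(1/(2*Y)) = (5 + Y)/(2*Y))
y(I) = 13/(16*I) (y(I) = ((1/2)*(5 + 8)/8)/I = ((1/2)*(1/8)*13)/I = 13/(16*I))
(y(-202) + r(265))*(411783 + 478938) = ((13/16)/(-202) + 265)*(411783 + 478938) = ((13/16)*(-1/202) + 265)*890721 = (-13/3232 + 265)*890721 = (856467/3232)*890721 = 762873142707/3232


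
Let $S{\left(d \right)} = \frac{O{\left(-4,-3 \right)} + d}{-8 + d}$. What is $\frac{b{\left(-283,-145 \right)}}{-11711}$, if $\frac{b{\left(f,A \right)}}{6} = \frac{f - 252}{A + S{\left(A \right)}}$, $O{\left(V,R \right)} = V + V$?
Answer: $- \frac{535}{281064} \approx -0.0019035$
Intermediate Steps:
$O{\left(V,R \right)} = 2 V$
$S{\left(d \right)} = 1$ ($S{\left(d \right)} = \frac{2 \left(-4\right) + d}{-8 + d} = \frac{-8 + d}{-8 + d} = 1$)
$b{\left(f,A \right)} = \frac{6 \left(-252 + f\right)}{1 + A}$ ($b{\left(f,A \right)} = 6 \frac{f - 252}{A + 1} = 6 \frac{-252 + f}{1 + A} = \frac{6 \left(-252 + f\right)}{1 + A}$)
$\frac{b{\left(-283,-145 \right)}}{-11711} = \frac{6 \frac{1}{1 - 145} \left(-252 - 283\right)}{-11711} = 6 \frac{1}{-144} \left(-535\right) \left(- \frac{1}{11711}\right) = 6 \left(- \frac{1}{144}\right) \left(-535\right) \left(- \frac{1}{11711}\right) = \frac{535}{24} \left(- \frac{1}{11711}\right) = - \frac{535}{281064}$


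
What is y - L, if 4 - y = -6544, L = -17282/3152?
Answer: 10328289/1576 ≈ 6553.5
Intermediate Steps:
L = -8641/1576 (L = -17282*1/3152 = -8641/1576 ≈ -5.4829)
y = 6548 (y = 4 - 1*(-6544) = 4 + 6544 = 6548)
y - L = 6548 - 1*(-8641/1576) = 6548 + 8641/1576 = 10328289/1576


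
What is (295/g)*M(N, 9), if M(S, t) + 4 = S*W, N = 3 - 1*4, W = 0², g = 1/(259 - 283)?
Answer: 28320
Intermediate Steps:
g = -1/24 (g = 1/(-24) = -1/24 ≈ -0.041667)
W = 0
N = -1 (N = 3 - 4 = -1)
M(S, t) = -4 (M(S, t) = -4 + S*0 = -4 + 0 = -4)
(295/g)*M(N, 9) = (295/(-1/24))*(-4) = (295*(-24))*(-4) = -7080*(-4) = 28320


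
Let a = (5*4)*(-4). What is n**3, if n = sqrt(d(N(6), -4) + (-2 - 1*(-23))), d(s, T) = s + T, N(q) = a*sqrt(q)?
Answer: (17 - 80*sqrt(6))**(3/2) ≈ -2394.0*I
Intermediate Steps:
a = -80 (a = 20*(-4) = -80)
N(q) = -80*sqrt(q)
d(s, T) = T + s
n = sqrt(17 - 80*sqrt(6)) (n = sqrt((-4 - 80*sqrt(6)) + (-2 - 1*(-23))) = sqrt((-4 - 80*sqrt(6)) + (-2 + 23)) = sqrt((-4 - 80*sqrt(6)) + 21) = sqrt(17 - 80*sqrt(6)) ≈ 13.378*I)
n**3 = (sqrt(17 - 80*sqrt(6)))**3 = (17 - 80*sqrt(6))**(3/2)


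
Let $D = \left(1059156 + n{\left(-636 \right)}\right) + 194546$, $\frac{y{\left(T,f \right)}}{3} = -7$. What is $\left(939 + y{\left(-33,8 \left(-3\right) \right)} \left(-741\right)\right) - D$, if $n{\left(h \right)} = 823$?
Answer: $-1238025$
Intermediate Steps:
$y{\left(T,f \right)} = -21$ ($y{\left(T,f \right)} = 3 \left(-7\right) = -21$)
$D = 1254525$ ($D = \left(1059156 + 823\right) + 194546 = 1059979 + 194546 = 1254525$)
$\left(939 + y{\left(-33,8 \left(-3\right) \right)} \left(-741\right)\right) - D = \left(939 - -15561\right) - 1254525 = \left(939 + 15561\right) - 1254525 = 16500 - 1254525 = -1238025$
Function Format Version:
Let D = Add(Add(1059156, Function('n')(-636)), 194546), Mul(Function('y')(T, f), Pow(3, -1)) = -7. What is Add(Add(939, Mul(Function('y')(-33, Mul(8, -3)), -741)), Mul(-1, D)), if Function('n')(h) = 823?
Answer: -1238025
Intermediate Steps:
Function('y')(T, f) = -21 (Function('y')(T, f) = Mul(3, -7) = -21)
D = 1254525 (D = Add(Add(1059156, 823), 194546) = Add(1059979, 194546) = 1254525)
Add(Add(939, Mul(Function('y')(-33, Mul(8, -3)), -741)), Mul(-1, D)) = Add(Add(939, Mul(-21, -741)), Mul(-1, 1254525)) = Add(Add(939, 15561), -1254525) = Add(16500, -1254525) = -1238025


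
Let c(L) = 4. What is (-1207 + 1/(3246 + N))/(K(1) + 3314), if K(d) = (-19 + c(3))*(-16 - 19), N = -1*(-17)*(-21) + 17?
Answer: -3507541/11156134 ≈ -0.31440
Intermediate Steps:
N = -340 (N = 17*(-21) + 17 = -357 + 17 = -340)
K(d) = 525 (K(d) = (-19 + 4)*(-16 - 19) = -15*(-35) = 525)
(-1207 + 1/(3246 + N))/(K(1) + 3314) = (-1207 + 1/(3246 - 340))/(525 + 3314) = (-1207 + 1/2906)/3839 = (-1207 + 1/2906)*(1/3839) = -3507541/2906*1/3839 = -3507541/11156134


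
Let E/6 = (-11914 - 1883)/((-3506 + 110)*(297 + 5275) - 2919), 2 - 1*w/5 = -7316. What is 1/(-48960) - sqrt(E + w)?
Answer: -1/48960 - 16*sqrt(116084828494442)/901211 ≈ -191.29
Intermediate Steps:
w = 36590 (w = 10 - 5*(-7316) = 10 + 36580 = 36590)
E = 3942/901211 (E = 6*((-11914 - 1883)/((-3506 + 110)*(297 + 5275) - 2919)) = 6*(-13797/(-3396*5572 - 2919)) = 6*(-13797/(-18922512 - 2919)) = 6*(-13797/(-18925431)) = 6*(-13797*(-1/18925431)) = 6*(657/901211) = 3942/901211 ≈ 0.0043741)
1/(-48960) - sqrt(E + w) = 1/(-48960) - sqrt(3942/901211 + 36590) = -1/48960 - sqrt(32975314432/901211) = -1/48960 - 16*sqrt(116084828494442)/901211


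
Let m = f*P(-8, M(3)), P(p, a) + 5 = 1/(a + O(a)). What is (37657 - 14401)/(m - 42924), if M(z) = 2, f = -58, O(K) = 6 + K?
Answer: -6120/11221 ≈ -0.54541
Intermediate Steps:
P(p, a) = -5 + 1/(6 + 2*a) (P(p, a) = -5 + 1/(a + (6 + a)) = -5 + 1/(6 + 2*a))
m = 1421/5 (m = -29*(-29 - 10*2)/(3 + 2) = -29*(-29 - 20)/5 = -29*(-49)/5 = -58*(-49/10) = 1421/5 ≈ 284.20)
(37657 - 14401)/(m - 42924) = (37657 - 14401)/(1421/5 - 42924) = 23256/(-213199/5) = 23256*(-5/213199) = -6120/11221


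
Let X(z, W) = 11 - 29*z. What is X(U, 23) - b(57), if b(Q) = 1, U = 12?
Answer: -338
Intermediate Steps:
X(z, W) = 11 - 29*z
X(U, 23) - b(57) = (11 - 29*12) - 1*1 = (11 - 348) - 1 = -337 - 1 = -338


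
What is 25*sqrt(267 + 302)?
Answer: 25*sqrt(569) ≈ 596.34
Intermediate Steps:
25*sqrt(267 + 302) = 25*sqrt(569)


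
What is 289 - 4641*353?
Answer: -1637984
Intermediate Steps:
289 - 4641*353 = 289 - 1547*1059 = 289 - 1638273 = -1637984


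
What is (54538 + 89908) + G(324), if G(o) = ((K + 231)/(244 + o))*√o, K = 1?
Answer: 10256188/71 ≈ 1.4445e+5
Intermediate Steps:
G(o) = 232*√o/(244 + o) (G(o) = ((1 + 231)/(244 + o))*√o = (232/(244 + o))*√o = 232*√o/(244 + o))
(54538 + 89908) + G(324) = (54538 + 89908) + 232*√324/(244 + 324) = 144446 + 232*18/568 = 144446 + 232*18*(1/568) = 144446 + 522/71 = 10256188/71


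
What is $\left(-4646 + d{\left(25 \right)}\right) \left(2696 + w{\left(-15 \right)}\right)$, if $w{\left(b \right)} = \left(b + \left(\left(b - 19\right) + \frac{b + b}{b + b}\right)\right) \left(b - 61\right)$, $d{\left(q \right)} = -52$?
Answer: $-29804112$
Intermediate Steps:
$w{\left(b \right)} = \left(-61 + b\right) \left(-18 + 2 b\right)$ ($w{\left(b \right)} = \left(b + \left(\left(-19 + b\right) + \frac{2 b}{2 b}\right)\right) \left(-61 + b\right) = \left(b + \left(\left(-19 + b\right) + 2 b \frac{1}{2 b}\right)\right) \left(-61 + b\right) = \left(b + \left(\left(-19 + b\right) + 1\right)\right) \left(-61 + b\right) = \left(b + \left(-18 + b\right)\right) \left(-61 + b\right) = \left(-18 + 2 b\right) \left(-61 + b\right) = \left(-61 + b\right) \left(-18 + 2 b\right)$)
$\left(-4646 + d{\left(25 \right)}\right) \left(2696 + w{\left(-15 \right)}\right) = \left(-4646 - 52\right) \left(2696 + \left(1098 - -2100 + 2 \left(-15\right)^{2}\right)\right) = - 4698 \left(2696 + \left(1098 + 2100 + 2 \cdot 225\right)\right) = - 4698 \left(2696 + \left(1098 + 2100 + 450\right)\right) = - 4698 \left(2696 + 3648\right) = \left(-4698\right) 6344 = -29804112$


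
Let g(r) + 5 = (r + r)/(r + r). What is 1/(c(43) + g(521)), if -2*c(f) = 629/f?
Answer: -86/973 ≈ -0.088386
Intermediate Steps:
g(r) = -4 (g(r) = -5 + (r + r)/(r + r) = -5 + (2*r)/((2*r)) = -5 + (2*r)*(1/(2*r)) = -5 + 1 = -4)
c(f) = -629/(2*f)
1/(c(43) + g(521)) = 1/(-629/2/43 - 4) = 1/(-629/2*1/43 - 4) = 1/(-629/86 - 4) = 1/(-973/86) = -86/973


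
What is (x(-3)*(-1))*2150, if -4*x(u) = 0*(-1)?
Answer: 0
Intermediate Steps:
x(u) = 0 (x(u) = -0*(-1) = -¼*0 = 0)
(x(-3)*(-1))*2150 = (0*(-1))*2150 = 0*2150 = 0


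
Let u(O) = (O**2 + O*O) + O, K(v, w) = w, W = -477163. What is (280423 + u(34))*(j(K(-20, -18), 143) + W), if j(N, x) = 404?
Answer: -134812665671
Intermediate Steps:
u(O) = O + 2*O**2 (u(O) = (O**2 + O**2) + O = 2*O**2 + O = O + 2*O**2)
(280423 + u(34))*(j(K(-20, -18), 143) + W) = (280423 + 34*(1 + 2*34))*(404 - 477163) = (280423 + 34*(1 + 68))*(-476759) = (280423 + 34*69)*(-476759) = (280423 + 2346)*(-476759) = 282769*(-476759) = -134812665671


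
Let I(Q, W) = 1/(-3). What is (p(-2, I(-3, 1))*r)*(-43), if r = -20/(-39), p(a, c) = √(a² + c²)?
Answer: -860*√37/117 ≈ -44.711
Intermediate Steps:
I(Q, W) = -⅓
r = 20/39 (r = -20*(-1/39) = 20/39 ≈ 0.51282)
(p(-2, I(-3, 1))*r)*(-43) = (√((-2)² + (-⅓)²)*(20/39))*(-43) = (√(4 + ⅑)*(20/39))*(-43) = (√(37/9)*(20/39))*(-43) = ((√37/3)*(20/39))*(-43) = (20*√37/117)*(-43) = -860*√37/117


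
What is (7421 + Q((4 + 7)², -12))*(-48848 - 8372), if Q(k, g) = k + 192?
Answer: -442539480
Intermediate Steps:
Q(k, g) = 192 + k
(7421 + Q((4 + 7)², -12))*(-48848 - 8372) = (7421 + (192 + (4 + 7)²))*(-48848 - 8372) = (7421 + (192 + 11²))*(-57220) = (7421 + (192 + 121))*(-57220) = (7421 + 313)*(-57220) = 7734*(-57220) = -442539480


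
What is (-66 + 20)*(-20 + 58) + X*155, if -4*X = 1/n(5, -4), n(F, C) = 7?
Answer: -49099/28 ≈ -1753.5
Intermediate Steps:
X = -1/28 (X = -1/4/7 = -1/4*1/7 = -1/28 ≈ -0.035714)
(-66 + 20)*(-20 + 58) + X*155 = (-66 + 20)*(-20 + 58) - 1/28*155 = -46*38 - 155/28 = -1748 - 155/28 = -49099/28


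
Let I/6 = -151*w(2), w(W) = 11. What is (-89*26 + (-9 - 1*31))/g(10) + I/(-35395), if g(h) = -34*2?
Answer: 41998759/1203430 ≈ 34.899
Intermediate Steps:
I = -9966 (I = 6*(-151*11) = 6*(-1661) = -9966)
g(h) = -68
(-89*26 + (-9 - 1*31))/g(10) + I/(-35395) = (-89*26 + (-9 - 1*31))/(-68) - 9966/(-35395) = (-2314 + (-9 - 31))*(-1/68) - 9966*(-1/35395) = (-2314 - 40)*(-1/68) + 9966/35395 = -2354*(-1/68) + 9966/35395 = 1177/34 + 9966/35395 = 41998759/1203430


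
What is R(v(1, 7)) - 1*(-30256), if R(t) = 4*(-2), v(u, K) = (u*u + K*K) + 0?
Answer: 30248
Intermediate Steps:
v(u, K) = K**2 + u**2 (v(u, K) = (u**2 + K**2) + 0 = (K**2 + u**2) + 0 = K**2 + u**2)
R(t) = -8
R(v(1, 7)) - 1*(-30256) = -8 - 1*(-30256) = -8 + 30256 = 30248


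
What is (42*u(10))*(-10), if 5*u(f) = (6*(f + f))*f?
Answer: -100800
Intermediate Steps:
u(f) = 12*f²/5 (u(f) = ((6*(f + f))*f)/5 = ((6*(2*f))*f)/5 = ((12*f)*f)/5 = (12*f²)/5 = 12*f²/5)
(42*u(10))*(-10) = (42*((12/5)*10²))*(-10) = (42*((12/5)*100))*(-10) = (42*240)*(-10) = 10080*(-10) = -100800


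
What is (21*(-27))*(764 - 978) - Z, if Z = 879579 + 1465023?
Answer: -2223264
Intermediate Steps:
Z = 2344602
(21*(-27))*(764 - 978) - Z = (21*(-27))*(764 - 978) - 1*2344602 = -567*(-214) - 2344602 = 121338 - 2344602 = -2223264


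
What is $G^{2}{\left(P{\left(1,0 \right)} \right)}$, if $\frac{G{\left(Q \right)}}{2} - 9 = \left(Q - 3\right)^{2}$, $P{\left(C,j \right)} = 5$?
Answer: $676$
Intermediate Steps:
$G{\left(Q \right)} = 18 + 2 \left(-3 + Q\right)^{2}$ ($G{\left(Q \right)} = 18 + 2 \left(Q - 3\right)^{2} = 18 + 2 \left(-3 + Q\right)^{2}$)
$G^{2}{\left(P{\left(1,0 \right)} \right)} = \left(18 + 2 \left(-3 + 5\right)^{2}\right)^{2} = \left(18 + 2 \cdot 2^{2}\right)^{2} = \left(18 + 2 \cdot 4\right)^{2} = \left(18 + 8\right)^{2} = 26^{2} = 676$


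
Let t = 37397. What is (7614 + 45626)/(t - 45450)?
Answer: -53240/8053 ≈ -6.6112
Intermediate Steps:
(7614 + 45626)/(t - 45450) = (7614 + 45626)/(37397 - 45450) = 53240/(-8053) = 53240*(-1/8053) = -53240/8053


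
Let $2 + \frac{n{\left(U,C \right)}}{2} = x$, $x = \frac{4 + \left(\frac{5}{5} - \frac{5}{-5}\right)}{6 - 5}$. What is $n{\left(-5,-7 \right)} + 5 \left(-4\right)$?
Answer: $-12$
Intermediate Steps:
$x = 6$ ($x = \frac{4 + \left(5 \cdot \frac{1}{5} - -1\right)}{1} = \left(4 + \left(1 + 1\right)\right) 1 = \left(4 + 2\right) 1 = 6 \cdot 1 = 6$)
$n{\left(U,C \right)} = 8$ ($n{\left(U,C \right)} = -4 + 2 \cdot 6 = -4 + 12 = 8$)
$n{\left(-5,-7 \right)} + 5 \left(-4\right) = 8 + 5 \left(-4\right) = 8 - 20 = -12$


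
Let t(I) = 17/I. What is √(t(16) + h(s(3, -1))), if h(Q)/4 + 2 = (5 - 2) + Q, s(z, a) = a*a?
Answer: √145/4 ≈ 3.0104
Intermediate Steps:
s(z, a) = a²
h(Q) = 4 + 4*Q (h(Q) = -8 + 4*((5 - 2) + Q) = -8 + 4*(3 + Q) = -8 + (12 + 4*Q) = 4 + 4*Q)
√(t(16) + h(s(3, -1))) = √(17/16 + (4 + 4*(-1)²)) = √(17*(1/16) + (4 + 4*1)) = √(17/16 + (4 + 4)) = √(17/16 + 8) = √(145/16) = √145/4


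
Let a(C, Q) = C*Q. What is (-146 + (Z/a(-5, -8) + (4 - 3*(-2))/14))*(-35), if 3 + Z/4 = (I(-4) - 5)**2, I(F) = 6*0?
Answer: 5008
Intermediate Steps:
I(F) = 0
Z = 88 (Z = -12 + 4*(0 - 5)**2 = -12 + 4*(-5)**2 = -12 + 4*25 = -12 + 100 = 88)
(-146 + (Z/a(-5, -8) + (4 - 3*(-2))/14))*(-35) = (-146 + (88/((-5*(-8))) + (4 - 3*(-2))/14))*(-35) = (-146 + (88/40 + (4 + 6)*(1/14)))*(-35) = (-146 + (88*(1/40) + 10*(1/14)))*(-35) = (-146 + (11/5 + 5/7))*(-35) = (-146 + 102/35)*(-35) = -5008/35*(-35) = 5008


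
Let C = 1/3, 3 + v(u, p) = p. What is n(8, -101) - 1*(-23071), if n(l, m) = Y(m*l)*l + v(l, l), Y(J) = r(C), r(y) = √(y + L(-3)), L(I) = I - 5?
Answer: 23076 + 8*I*√69/3 ≈ 23076.0 + 22.151*I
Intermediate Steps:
v(u, p) = -3 + p
L(I) = -5 + I
C = ⅓ ≈ 0.33333
r(y) = √(-8 + y) (r(y) = √(y + (-5 - 3)) = √(y - 8) = √(-8 + y))
Y(J) = I*√69/3 (Y(J) = √(-8 + ⅓) = √(-23/3) = I*√69/3)
n(l, m) = -3 + l + I*l*√69/3 (n(l, m) = (I*√69/3)*l + (-3 + l) = I*l*√69/3 + (-3 + l) = -3 + l + I*l*√69/3)
n(8, -101) - 1*(-23071) = (-3 + 8 + (⅓)*I*8*√69) - 1*(-23071) = (-3 + 8 + 8*I*√69/3) + 23071 = (5 + 8*I*√69/3) + 23071 = 23076 + 8*I*√69/3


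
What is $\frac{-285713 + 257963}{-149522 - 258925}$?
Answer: $\frac{9250}{136149} \approx 0.06794$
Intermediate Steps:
$\frac{-285713 + 257963}{-149522 - 258925} = - \frac{27750}{-408447} = \left(-27750\right) \left(- \frac{1}{408447}\right) = \frac{9250}{136149}$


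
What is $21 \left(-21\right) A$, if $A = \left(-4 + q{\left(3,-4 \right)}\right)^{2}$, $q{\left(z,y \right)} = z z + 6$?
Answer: $-53361$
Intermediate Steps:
$q{\left(z,y \right)} = 6 + z^{2}$ ($q{\left(z,y \right)} = z^{2} + 6 = 6 + z^{2}$)
$A = 121$ ($A = \left(-4 + \left(6 + 3^{2}\right)\right)^{2} = \left(-4 + \left(6 + 9\right)\right)^{2} = \left(-4 + 15\right)^{2} = 11^{2} = 121$)
$21 \left(-21\right) A = 21 \left(-21\right) 121 = \left(-441\right) 121 = -53361$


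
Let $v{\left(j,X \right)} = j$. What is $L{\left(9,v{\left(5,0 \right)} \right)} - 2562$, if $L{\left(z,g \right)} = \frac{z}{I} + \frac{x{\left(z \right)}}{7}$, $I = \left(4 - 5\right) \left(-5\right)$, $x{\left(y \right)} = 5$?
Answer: $- \frac{89582}{35} \approx -2559.5$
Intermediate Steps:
$I = 5$ ($I = \left(-1\right) \left(-5\right) = 5$)
$L{\left(z,g \right)} = \frac{5}{7} + \frac{z}{5}$ ($L{\left(z,g \right)} = \frac{z}{5} + \frac{5}{7} = \frac{5}{7} + \frac{z}{5}$)
$L{\left(9,v{\left(5,0 \right)} \right)} - 2562 = \left(\frac{5}{7} + \frac{1}{5} \cdot 9\right) - 2562 = \left(\frac{5}{7} + \frac{9}{5}\right) - 2562 = \frac{88}{35} - 2562 = - \frac{89582}{35}$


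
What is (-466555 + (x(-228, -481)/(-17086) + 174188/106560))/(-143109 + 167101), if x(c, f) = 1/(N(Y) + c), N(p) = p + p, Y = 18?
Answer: -849446322092077/43681854366720 ≈ -19.446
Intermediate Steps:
N(p) = 2*p
x(c, f) = 1/(36 + c) (x(c, f) = 1/(2*18 + c) = 1/(36 + c))
(-466555 + (x(-228, -481)/(-17086) + 174188/106560))/(-143109 + 167101) = (-466555 + (1/((36 - 228)*(-17086)) + 174188/106560))/(-143109 + 167101) = (-466555 + (-1/17086/(-192) + 174188*(1/106560)))/23992 = (-466555 + (-1/192*(-1/17086) + 43547/26640))*(1/23992) = (-466555 + (1/3280512 + 43547/26640))*(1/23992) = (-466555 + 2976176723/1820684160)*(1/23992) = -849446322092077/1820684160*1/23992 = -849446322092077/43681854366720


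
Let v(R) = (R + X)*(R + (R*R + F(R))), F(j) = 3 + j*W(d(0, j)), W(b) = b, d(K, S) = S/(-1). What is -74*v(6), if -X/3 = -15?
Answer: -33966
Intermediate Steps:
X = 45 (X = -3*(-15) = 45)
d(K, S) = -S (d(K, S) = S*(-1) = -S)
F(j) = 3 - j² (F(j) = 3 + j*(-j) = 3 - j²)
v(R) = (3 + R)*(45 + R) (v(R) = (R + 45)*(R + (R*R + (3 - R²))) = (45 + R)*(R + (R² + (3 - R²))) = (45 + R)*(R + 3) = (45 + R)*(3 + R) = (3 + R)*(45 + R))
-74*v(6) = -74*(135 + 6² + 48*6) = -74*(135 + 36 + 288) = -74*459 = -33966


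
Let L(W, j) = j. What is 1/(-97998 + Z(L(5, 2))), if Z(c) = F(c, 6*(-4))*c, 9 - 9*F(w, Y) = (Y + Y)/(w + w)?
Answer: -3/293980 ≈ -1.0205e-5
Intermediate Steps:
F(w, Y) = 1 - Y/(9*w) (F(w, Y) = 1 - (Y + Y)/(9*(w + w)) = 1 - 2*Y/(9*(2*w)) = 1 - 2*Y*1/(2*w)/9 = 1 - Y/(9*w))
Z(c) = 8/3 + c (Z(c) = ((c - 2*(-4)/3)/c)*c = ((c - ⅑*(-24))/c)*c = ((c + 8/3)/c)*c = ((8/3 + c)/c)*c = 8/3 + c)
1/(-97998 + Z(L(5, 2))) = 1/(-97998 + (8/3 + 2)) = 1/(-97998 + 14/3) = 1/(-293980/3) = -3/293980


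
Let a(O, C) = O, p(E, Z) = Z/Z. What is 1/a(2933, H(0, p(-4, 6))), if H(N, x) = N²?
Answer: 1/2933 ≈ 0.00034095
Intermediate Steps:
p(E, Z) = 1
1/a(2933, H(0, p(-4, 6))) = 1/2933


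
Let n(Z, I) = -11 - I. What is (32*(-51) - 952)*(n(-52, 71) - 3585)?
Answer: 9475528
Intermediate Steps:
(32*(-51) - 952)*(n(-52, 71) - 3585) = (32*(-51) - 952)*((-11 - 1*71) - 3585) = (-1632 - 952)*((-11 - 71) - 3585) = -2584*(-82 - 3585) = -2584*(-3667) = 9475528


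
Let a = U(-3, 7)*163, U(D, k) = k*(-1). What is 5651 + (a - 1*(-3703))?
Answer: 8213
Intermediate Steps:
U(D, k) = -k
a = -1141 (a = -1*7*163 = -7*163 = -1141)
5651 + (a - 1*(-3703)) = 5651 + (-1141 - 1*(-3703)) = 5651 + (-1141 + 3703) = 5651 + 2562 = 8213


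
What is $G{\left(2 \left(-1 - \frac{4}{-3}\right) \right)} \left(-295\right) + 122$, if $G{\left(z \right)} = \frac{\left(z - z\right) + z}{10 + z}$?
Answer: $\frac{1657}{16} \approx 103.56$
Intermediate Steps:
$G{\left(z \right)} = \frac{z}{10 + z}$ ($G{\left(z \right)} = \frac{0 + z}{10 + z} = \frac{z}{10 + z}$)
$G{\left(2 \left(-1 - \frac{4}{-3}\right) \right)} \left(-295\right) + 122 = \frac{2 \left(-1 - \frac{4}{-3}\right)}{10 + 2 \left(-1 - \frac{4}{-3}\right)} \left(-295\right) + 122 = \frac{2 \left(-1 - - \frac{4}{3}\right)}{10 + 2 \left(-1 - - \frac{4}{3}\right)} \left(-295\right) + 122 = \frac{2 \left(-1 + \frac{4}{3}\right)}{10 + 2 \left(-1 + \frac{4}{3}\right)} \left(-295\right) + 122 = \frac{2 \cdot \frac{1}{3}}{10 + 2 \cdot \frac{1}{3}} \left(-295\right) + 122 = \frac{2}{3 \left(10 + \frac{2}{3}\right)} \left(-295\right) + 122 = \frac{2}{3 \cdot \frac{32}{3}} \left(-295\right) + 122 = \frac{2}{3} \cdot \frac{3}{32} \left(-295\right) + 122 = \frac{1}{16} \left(-295\right) + 122 = - \frac{295}{16} + 122 = \frac{1657}{16}$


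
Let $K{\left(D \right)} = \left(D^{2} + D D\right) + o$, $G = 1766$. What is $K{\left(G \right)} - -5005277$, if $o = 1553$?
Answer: $11244342$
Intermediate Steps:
$K{\left(D \right)} = 1553 + 2 D^{2}$ ($K{\left(D \right)} = \left(D^{2} + D D\right) + 1553 = \left(D^{2} + D^{2}\right) + 1553 = 2 D^{2} + 1553 = 1553 + 2 D^{2}$)
$K{\left(G \right)} - -5005277 = \left(1553 + 2 \cdot 1766^{2}\right) - -5005277 = \left(1553 + 2 \cdot 3118756\right) + 5005277 = \left(1553 + 6237512\right) + 5005277 = 6239065 + 5005277 = 11244342$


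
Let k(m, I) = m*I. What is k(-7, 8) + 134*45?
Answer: 5974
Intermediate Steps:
k(m, I) = I*m
k(-7, 8) + 134*45 = 8*(-7) + 134*45 = -56 + 6030 = 5974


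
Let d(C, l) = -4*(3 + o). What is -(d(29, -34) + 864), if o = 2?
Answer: -844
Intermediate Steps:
d(C, l) = -20 (d(C, l) = -4*(3 + 2) = -4*5 = -20)
-(d(29, -34) + 864) = -(-20 + 864) = -1*844 = -844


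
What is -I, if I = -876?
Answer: 876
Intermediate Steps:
-I = -1*(-876) = 876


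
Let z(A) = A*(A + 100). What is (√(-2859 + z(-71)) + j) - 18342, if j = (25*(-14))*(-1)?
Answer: -17992 + I*√4918 ≈ -17992.0 + 70.128*I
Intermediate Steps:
z(A) = A*(100 + A)
j = 350 (j = -350*(-1) = 350)
(√(-2859 + z(-71)) + j) - 18342 = (√(-2859 - 71*(100 - 71)) + 350) - 18342 = (√(-2859 - 71*29) + 350) - 18342 = (√(-2859 - 2059) + 350) - 18342 = (√(-4918) + 350) - 18342 = (I*√4918 + 350) - 18342 = (350 + I*√4918) - 18342 = -17992 + I*√4918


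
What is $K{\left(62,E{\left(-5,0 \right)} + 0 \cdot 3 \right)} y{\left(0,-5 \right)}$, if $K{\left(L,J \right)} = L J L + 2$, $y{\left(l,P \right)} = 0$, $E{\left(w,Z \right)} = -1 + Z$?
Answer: $0$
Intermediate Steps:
$K{\left(L,J \right)} = 2 + J L^{2}$ ($K{\left(L,J \right)} = J L L + 2 = J L^{2} + 2 = 2 + J L^{2}$)
$K{\left(62,E{\left(-5,0 \right)} + 0 \cdot 3 \right)} y{\left(0,-5 \right)} = \left(2 + \left(\left(-1 + 0\right) + 0 \cdot 3\right) 62^{2}\right) 0 = \left(2 + \left(-1 + 0\right) 3844\right) 0 = \left(2 - 3844\right) 0 = \left(-3842\right) 0 = 0$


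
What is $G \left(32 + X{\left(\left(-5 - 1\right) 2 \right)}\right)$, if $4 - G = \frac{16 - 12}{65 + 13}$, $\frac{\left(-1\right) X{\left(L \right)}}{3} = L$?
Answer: $\frac{10472}{39} \approx 268.51$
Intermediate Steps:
$X{\left(L \right)} = - 3 L$
$G = \frac{154}{39}$ ($G = 4 - \frac{16 - 12}{65 + 13} = 4 - \frac{4}{78} = 4 - 4 \cdot \frac{1}{78} = 4 - \frac{2}{39} = \frac{154}{39} \approx 3.9487$)
$G \left(32 + X{\left(\left(-5 - 1\right) 2 \right)}\right) = \frac{154 \left(32 - 3 \left(-5 - 1\right) 2\right)}{39} = \frac{154 \left(32 - 3 \left(\left(-6\right) 2\right)\right)}{39} = \frac{154 \left(32 - -36\right)}{39} = \frac{154 \left(32 + 36\right)}{39} = \frac{154}{39} \cdot 68 = \frac{10472}{39}$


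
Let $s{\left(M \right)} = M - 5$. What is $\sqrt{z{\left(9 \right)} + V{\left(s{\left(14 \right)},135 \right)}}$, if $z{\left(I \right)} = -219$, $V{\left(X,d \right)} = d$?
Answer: $2 i \sqrt{21} \approx 9.1651 i$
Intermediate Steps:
$s{\left(M \right)} = -5 + M$ ($s{\left(M \right)} = M - 5 = -5 + M$)
$\sqrt{z{\left(9 \right)} + V{\left(s{\left(14 \right)},135 \right)}} = \sqrt{-219 + 135} = \sqrt{-84} = 2 i \sqrt{21}$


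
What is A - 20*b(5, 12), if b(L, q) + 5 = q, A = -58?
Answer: -198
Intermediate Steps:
b(L, q) = -5 + q
A - 20*b(5, 12) = -58 - 20*(-5 + 12) = -58 - 20*7 = -58 - 140 = -198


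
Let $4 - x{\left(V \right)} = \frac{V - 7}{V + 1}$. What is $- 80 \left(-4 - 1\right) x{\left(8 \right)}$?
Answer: $\frac{14000}{9} \approx 1555.6$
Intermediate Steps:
$x{\left(V \right)} = 4 - \frac{-7 + V}{1 + V}$ ($x{\left(V \right)} = 4 - \frac{V - 7}{V + 1} = 4 - \frac{-7 + V}{1 + V}$)
$- 80 \left(-4 - 1\right) x{\left(8 \right)} = - 80 \left(-4 - 1\right) \frac{11 + 3 \cdot 8}{1 + 8} = \left(-80\right) \left(-5\right) \frac{11 + 24}{9} = 400 \cdot \frac{1}{9} \cdot 35 = 400 \cdot \frac{35}{9} = \frac{14000}{9}$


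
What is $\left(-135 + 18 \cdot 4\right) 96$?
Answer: $-6048$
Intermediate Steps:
$\left(-135 + 18 \cdot 4\right) 96 = \left(-135 + 72\right) 96 = \left(-63\right) 96 = -6048$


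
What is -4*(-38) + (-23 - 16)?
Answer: 113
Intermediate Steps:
-4*(-38) + (-23 - 16) = 152 - 39 = 113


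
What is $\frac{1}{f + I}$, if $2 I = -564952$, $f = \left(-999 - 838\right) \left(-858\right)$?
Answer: $\frac{1}{1293670} \approx 7.73 \cdot 10^{-7}$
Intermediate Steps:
$f = 1576146$ ($f = \left(-999 - 838\right) \left(-858\right) = \left(-1837\right) \left(-858\right) = 1576146$)
$I = -282476$ ($I = \frac{1}{2} \left(-564952\right) = -282476$)
$\frac{1}{f + I} = \frac{1}{1576146 - 282476} = \frac{1}{1293670}$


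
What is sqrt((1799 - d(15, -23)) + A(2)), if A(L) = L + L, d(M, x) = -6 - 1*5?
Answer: sqrt(1814) ≈ 42.591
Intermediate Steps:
d(M, x) = -11 (d(M, x) = -6 - 5 = -11)
A(L) = 2*L
sqrt((1799 - d(15, -23)) + A(2)) = sqrt((1799 - 1*(-11)) + 2*2) = sqrt((1799 + 11) + 4) = sqrt(1810 + 4) = sqrt(1814)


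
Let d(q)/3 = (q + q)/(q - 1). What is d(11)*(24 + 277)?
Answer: 9933/5 ≈ 1986.6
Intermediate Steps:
d(q) = 6*q/(-1 + q) (d(q) = 3*((q + q)/(q - 1)) = 3*((2*q)/(-1 + q)) = 3*(2*q/(-1 + q)) = 6*q/(-1 + q))
d(11)*(24 + 277) = (6*11/(-1 + 11))*(24 + 277) = (6*11/10)*301 = (6*11*(⅒))*301 = (33/5)*301 = 9933/5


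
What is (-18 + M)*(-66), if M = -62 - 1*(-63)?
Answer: 1122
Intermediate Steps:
M = 1 (M = -62 + 63 = 1)
(-18 + M)*(-66) = (-18 + 1)*(-66) = -17*(-66) = 1122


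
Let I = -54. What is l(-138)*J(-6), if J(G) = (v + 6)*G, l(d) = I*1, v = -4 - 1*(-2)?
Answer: 1296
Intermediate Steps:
v = -2 (v = -4 + 2 = -2)
l(d) = -54 (l(d) = -54*1 = -54)
J(G) = 4*G (J(G) = (-2 + 6)*G = 4*G)
l(-138)*J(-6) = -216*(-6) = -54*(-24) = 1296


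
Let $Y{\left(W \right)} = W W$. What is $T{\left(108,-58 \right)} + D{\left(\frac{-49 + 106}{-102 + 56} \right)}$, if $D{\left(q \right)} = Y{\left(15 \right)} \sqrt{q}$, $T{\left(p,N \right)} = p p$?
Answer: $11664 + \frac{225 i \sqrt{2622}}{46} \approx 11664.0 + 250.46 i$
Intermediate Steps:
$Y{\left(W \right)} = W^{2}$
$T{\left(p,N \right)} = p^{2}$
$D{\left(q \right)} = 225 \sqrt{q}$ ($D{\left(q \right)} = 15^{2} \sqrt{q} = 225 \sqrt{q}$)
$T{\left(108,-58 \right)} + D{\left(\frac{-49 + 106}{-102 + 56} \right)} = 108^{2} + 225 \sqrt{\frac{-49 + 106}{-102 + 56}} = 11664 + 225 \sqrt{\frac{57}{-46}} = 11664 + 225 \sqrt{57 \left(- \frac{1}{46}\right)} = 11664 + 225 \sqrt{- \frac{57}{46}} = 11664 + 225 \frac{i \sqrt{2622}}{46} = 11664 + \frac{225 i \sqrt{2622}}{46}$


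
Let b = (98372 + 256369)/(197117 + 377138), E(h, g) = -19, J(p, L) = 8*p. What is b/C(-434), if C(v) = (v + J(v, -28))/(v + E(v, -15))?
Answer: 17855297/249226670 ≈ 0.071643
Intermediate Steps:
C(v) = 9*v/(-19 + v) (C(v) = (v + 8*v)/(v - 19) = (9*v)/(-19 + v) = 9*v/(-19 + v))
b = 354741/574255 ≈ 0.61774
b/C(-434) = 354741/(574255*((9*(-434)/(-19 - 434)))) = 354741/(574255*((9*(-434)/(-453)))) = 354741/(574255*((9*(-434)*(-1/453)))) = 354741/(574255*(1302/151)) = (354741/574255)*(151/1302) = 17855297/249226670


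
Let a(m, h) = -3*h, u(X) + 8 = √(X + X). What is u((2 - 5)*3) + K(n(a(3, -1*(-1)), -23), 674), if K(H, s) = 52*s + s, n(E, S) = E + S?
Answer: 35714 + 3*I*√2 ≈ 35714.0 + 4.2426*I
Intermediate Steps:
u(X) = -8 + √2*√X (u(X) = -8 + √(X + X) = -8 + √(2*X) = -8 + √2*√X)
K(H, s) = 53*s
u((2 - 5)*3) + K(n(a(3, -1*(-1)), -23), 674) = (-8 + √2*√((2 - 5)*3)) + 53*674 = (-8 + √2*√(-3*3)) + 35722 = (-8 + √2*√(-9)) + 35722 = (-8 + √2*(3*I)) + 35722 = (-8 + 3*I*√2) + 35722 = 35714 + 3*I*√2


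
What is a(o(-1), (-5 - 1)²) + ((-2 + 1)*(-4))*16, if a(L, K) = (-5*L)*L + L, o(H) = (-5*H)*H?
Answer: -66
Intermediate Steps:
o(H) = -5*H²
a(L, K) = L - 5*L² (a(L, K) = -5*L² + L = L - 5*L²)
a(o(-1), (-5 - 1)²) + ((-2 + 1)*(-4))*16 = (-5*(-1)²)*(1 - (-25)*(-1)²) + ((-2 + 1)*(-4))*16 = (-5*1)*(1 - (-25)) - 1*(-4)*16 = -5*(1 - 5*(-5)) + 4*16 = -5*(1 + 25) + 64 = -5*26 + 64 = -130 + 64 = -66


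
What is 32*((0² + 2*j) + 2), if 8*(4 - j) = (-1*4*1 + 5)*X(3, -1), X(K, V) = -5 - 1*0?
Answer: 360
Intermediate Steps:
X(K, V) = -5 (X(K, V) = -5 + 0 = -5)
j = 37/8 (j = 4 - (-1*4*1 + 5)*(-5)/8 = 4 - (-4*1 + 5)*(-5)/8 = 4 - (-4 + 5)*(-5)/8 = 4 - (-5)/8 = 4 - ⅛*(-5) = 4 + 5/8 = 37/8 ≈ 4.6250)
32*((0² + 2*j) + 2) = 32*((0² + 2*(37/8)) + 2) = 32*((0 + 37/4) + 2) = 32*(37/4 + 2) = 32*(45/4) = 360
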